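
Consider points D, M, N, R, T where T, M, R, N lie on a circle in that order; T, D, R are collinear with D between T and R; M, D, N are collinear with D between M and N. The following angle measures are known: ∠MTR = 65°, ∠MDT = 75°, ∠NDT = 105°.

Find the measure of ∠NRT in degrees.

1. ∠MNR = 65°  [same arc MR]
2. ∠NDR = 75°  [vertical angles at D]
3. ∠NRT = 40°  [△RDN]

∠NRT = 40°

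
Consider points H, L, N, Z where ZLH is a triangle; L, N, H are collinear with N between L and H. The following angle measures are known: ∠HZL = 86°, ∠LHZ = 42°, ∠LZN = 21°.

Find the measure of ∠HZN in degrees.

∠HZN = 65°

1. ∠HLZ = 52°  [△ZLH]
2. ∠NHZ = 42°  [N on ray HL]
3. ∠NLZ = 52°  [N on ray LH]
4. ∠LNZ = 107°  [△ZLN]
5. ∠HNZ = 73°  [linear pair at N on LH]
6. ∠HZN = 65°  [△ZNH]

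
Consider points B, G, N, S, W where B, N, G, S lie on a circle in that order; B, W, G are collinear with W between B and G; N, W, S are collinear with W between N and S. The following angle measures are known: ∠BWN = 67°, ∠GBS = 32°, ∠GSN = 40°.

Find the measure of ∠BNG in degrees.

∠BNG = 105°

1. ∠GWN = 113°  [linear pair at W on BG]
2. ∠GNS = 32°  [same arc GS]
3. ∠GBN = 40°  [same arc NG]
4. ∠BGN = 35°  [△NWG]
5. ∠BNG = 105°  [△BNG]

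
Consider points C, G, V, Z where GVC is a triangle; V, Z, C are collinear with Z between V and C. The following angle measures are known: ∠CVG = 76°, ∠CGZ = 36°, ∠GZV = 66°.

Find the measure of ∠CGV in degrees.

1. ∠CZG = 114°  [linear pair at Z on VC]
2. ∠GCZ = 30°  [△GZC]
3. ∠GCV = 30°  [Z on ray CV]
4. ∠CGV = 74°  [△GVC]

∠CGV = 74°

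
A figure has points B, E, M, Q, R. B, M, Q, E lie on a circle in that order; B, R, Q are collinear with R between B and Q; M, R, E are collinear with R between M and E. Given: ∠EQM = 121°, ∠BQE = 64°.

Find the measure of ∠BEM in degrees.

1. ∠EBM = 59°  [cyclic BMQE, opposite ∠B+∠Q]
2. ∠BME = 64°  [same arc BE]
3. ∠BEM = 57°  [△BME]

∠BEM = 57°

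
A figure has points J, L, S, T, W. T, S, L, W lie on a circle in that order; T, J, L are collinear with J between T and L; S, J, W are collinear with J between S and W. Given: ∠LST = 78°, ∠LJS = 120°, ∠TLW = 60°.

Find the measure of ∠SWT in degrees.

∠SWT = 42°

1. ∠LWT = 102°  [cyclic TSLW, opposite ∠S+∠W]
2. ∠TJW = 120°  [vertical angles at J]
3. ∠LTW = 18°  [△TLW]
4. ∠SWT = 42°  [△TJW]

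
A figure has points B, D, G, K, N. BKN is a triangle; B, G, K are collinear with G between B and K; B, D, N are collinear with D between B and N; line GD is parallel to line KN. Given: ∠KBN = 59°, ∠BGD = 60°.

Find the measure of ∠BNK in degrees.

∠BNK = 61°

1. ∠DBG = 59°  [G on BK, D on BN]
2. ∠BDG = 61°  [△BGD]
3. ∠BNK = 61°  [GD∥KN, corresponding at D]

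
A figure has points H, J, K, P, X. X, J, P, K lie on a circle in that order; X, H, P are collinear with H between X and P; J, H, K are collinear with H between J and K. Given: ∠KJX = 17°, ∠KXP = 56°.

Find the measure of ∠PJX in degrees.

1. ∠KPX = 17°  [same arc XK]
2. ∠PKX = 107°  [△XPK]
3. ∠PJX = 73°  [cyclic XJPK, opposite ∠J+∠K]

∠PJX = 73°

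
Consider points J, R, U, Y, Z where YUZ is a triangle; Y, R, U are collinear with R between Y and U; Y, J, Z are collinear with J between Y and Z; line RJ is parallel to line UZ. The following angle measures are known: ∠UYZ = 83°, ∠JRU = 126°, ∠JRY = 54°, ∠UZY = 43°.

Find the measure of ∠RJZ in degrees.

∠RJZ = 137°

1. ∠JYR = 83°  [R on YU, J on YZ]
2. ∠RJY = 43°  [△YRJ]
3. ∠RJZ = 137°  [linear pair at J on YZ]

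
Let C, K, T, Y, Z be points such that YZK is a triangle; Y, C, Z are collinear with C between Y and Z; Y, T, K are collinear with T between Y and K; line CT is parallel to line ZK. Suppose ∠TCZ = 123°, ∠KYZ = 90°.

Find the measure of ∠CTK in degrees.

∠CTK = 147°

1. ∠TCY = 57°  [linear pair at C on YZ]
2. ∠CYT = 90°  [C on YZ, T on YK]
3. ∠CTY = 33°  [△YCT]
4. ∠CTK = 147°  [linear pair at T on YK]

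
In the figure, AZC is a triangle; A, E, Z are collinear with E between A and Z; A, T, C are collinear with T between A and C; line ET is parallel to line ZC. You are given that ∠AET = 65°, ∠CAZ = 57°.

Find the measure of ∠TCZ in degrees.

∠TCZ = 58°

1. ∠AZC = 65°  [ET∥ZC, corresponding at E]
2. ∠ACZ = 58°  [△AZC]
3. ∠TCZ = 58°  [T on ray CA]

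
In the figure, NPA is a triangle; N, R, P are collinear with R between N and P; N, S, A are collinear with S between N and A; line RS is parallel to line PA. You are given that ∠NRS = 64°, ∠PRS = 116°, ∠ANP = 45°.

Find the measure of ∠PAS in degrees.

1. ∠APN = 64°  [RS∥PA, corresponding at R]
2. ∠NAP = 71°  [△NPA]
3. ∠PAS = 71°  [S on ray AN]

∠PAS = 71°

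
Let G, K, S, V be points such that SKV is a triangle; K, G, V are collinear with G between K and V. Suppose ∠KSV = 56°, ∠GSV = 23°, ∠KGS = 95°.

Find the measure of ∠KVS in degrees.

∠KVS = 72°

1. ∠SGV = 85°  [linear pair at G on KV]
2. ∠GVS = 72°  [△SGV]
3. ∠KVS = 72°  [G on ray VK]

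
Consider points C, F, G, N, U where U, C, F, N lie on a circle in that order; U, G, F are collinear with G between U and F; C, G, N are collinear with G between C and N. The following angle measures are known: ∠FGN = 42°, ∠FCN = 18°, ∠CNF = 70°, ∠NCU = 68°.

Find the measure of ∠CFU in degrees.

1. ∠CGU = 42°  [vertical angles at G]
2. ∠CGF = 138°  [linear pair at G on UF]
3. ∠CFU = 24°  [△CGF]

∠CFU = 24°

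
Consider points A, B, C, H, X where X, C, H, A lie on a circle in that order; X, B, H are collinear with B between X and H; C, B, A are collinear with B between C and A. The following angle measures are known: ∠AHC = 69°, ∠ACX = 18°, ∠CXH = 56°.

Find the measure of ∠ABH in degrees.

1. ∠AHX = 18°  [same arc XA]
2. ∠CAH = 56°  [same arc CH]
3. ∠ABH = 106°  [△HBA]

∠ABH = 106°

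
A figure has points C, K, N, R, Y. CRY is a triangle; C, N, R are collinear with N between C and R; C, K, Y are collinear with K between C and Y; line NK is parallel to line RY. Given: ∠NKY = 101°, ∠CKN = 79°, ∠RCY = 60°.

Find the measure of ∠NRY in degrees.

1. ∠CYR = 79°  [NK∥RY, corresponding at K]
2. ∠CRY = 41°  [△CRY]
3. ∠NRY = 41°  [N on ray RC]

∠NRY = 41°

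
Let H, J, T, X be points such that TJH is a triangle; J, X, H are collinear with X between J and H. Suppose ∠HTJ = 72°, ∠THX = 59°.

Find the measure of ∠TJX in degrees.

1. ∠JHT = 59°  [X on ray HJ]
2. ∠HJT = 49°  [△TJH]
3. ∠TJX = 49°  [X on ray JH]

∠TJX = 49°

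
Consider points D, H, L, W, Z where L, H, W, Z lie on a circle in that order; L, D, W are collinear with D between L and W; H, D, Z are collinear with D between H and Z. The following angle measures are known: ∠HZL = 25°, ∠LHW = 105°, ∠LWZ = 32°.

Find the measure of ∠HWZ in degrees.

1. ∠HWL = 25°  [same arc LH]
2. ∠LZW = 75°  [cyclic LHWZ, opposite ∠H+∠Z]
3. ∠HLW = 50°  [△LHW]
4. ∠WLZ = 73°  [△LWZ]
5. ∠HZW = 50°  [same arc HW]
6. ∠WHZ = 73°  [same arc WZ]
7. ∠HWZ = 57°  [△HWZ]

∠HWZ = 57°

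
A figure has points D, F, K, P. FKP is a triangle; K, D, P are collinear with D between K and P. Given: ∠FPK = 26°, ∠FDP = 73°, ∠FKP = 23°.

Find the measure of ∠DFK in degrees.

∠DFK = 50°

1. ∠FDK = 107°  [linear pair at D on KP]
2. ∠DKF = 23°  [D on ray KP]
3. ∠DFK = 50°  [△FKD]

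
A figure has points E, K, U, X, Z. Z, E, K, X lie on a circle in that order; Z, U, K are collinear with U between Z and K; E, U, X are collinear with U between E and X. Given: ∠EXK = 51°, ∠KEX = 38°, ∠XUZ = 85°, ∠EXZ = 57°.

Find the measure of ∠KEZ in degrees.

1. ∠EZK = 51°  [same arc EK]
2. ∠EKZ = 57°  [same arc ZE]
3. ∠KEZ = 72°  [△ZEK]

∠KEZ = 72°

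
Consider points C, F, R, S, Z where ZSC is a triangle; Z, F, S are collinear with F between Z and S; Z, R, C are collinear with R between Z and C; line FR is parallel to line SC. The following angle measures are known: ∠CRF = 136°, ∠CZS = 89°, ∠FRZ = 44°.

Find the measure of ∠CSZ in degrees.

1. ∠FZR = 89°  [F on ZS, R on ZC]
2. ∠RFZ = 47°  [△ZFR]
3. ∠CSZ = 47°  [FR∥SC, corresponding at F]

∠CSZ = 47°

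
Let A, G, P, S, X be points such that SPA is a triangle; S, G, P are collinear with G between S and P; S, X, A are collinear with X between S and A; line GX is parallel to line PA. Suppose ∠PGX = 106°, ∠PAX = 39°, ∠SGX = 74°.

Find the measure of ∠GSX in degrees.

∠GSX = 67°

1. ∠PAS = 39°  [X on ray AS]
2. ∠APS = 74°  [GX∥PA, corresponding at G]
3. ∠ASP = 67°  [△SPA]
4. ∠GSX = 67°  [G on SP, X on SA]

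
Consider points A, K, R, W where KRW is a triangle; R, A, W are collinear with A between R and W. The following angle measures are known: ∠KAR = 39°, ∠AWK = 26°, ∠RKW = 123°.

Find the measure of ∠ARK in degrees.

∠ARK = 31°

1. ∠KWR = 26°  [A on ray WR]
2. ∠KRW = 31°  [△KRW]
3. ∠ARK = 31°  [A on ray RW]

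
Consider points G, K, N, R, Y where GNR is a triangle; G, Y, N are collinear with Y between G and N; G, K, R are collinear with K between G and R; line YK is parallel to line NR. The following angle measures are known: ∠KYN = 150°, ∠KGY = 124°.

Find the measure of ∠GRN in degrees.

1. ∠GYK = 30°  [linear pair at Y on GN]
2. ∠GKY = 26°  [△GYK]
3. ∠GRN = 26°  [YK∥NR, corresponding at K]

∠GRN = 26°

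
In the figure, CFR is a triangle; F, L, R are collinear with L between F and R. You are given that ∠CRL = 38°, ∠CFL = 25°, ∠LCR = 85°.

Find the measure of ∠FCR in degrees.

1. ∠CRF = 38°  [L on ray RF]
2. ∠CFR = 25°  [L on ray FR]
3. ∠FCR = 117°  [△CFR]

∠FCR = 117°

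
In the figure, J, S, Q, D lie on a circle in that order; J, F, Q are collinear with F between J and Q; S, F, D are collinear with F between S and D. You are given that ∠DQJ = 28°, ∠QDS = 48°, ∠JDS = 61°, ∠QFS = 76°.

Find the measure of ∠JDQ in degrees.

∠JDQ = 109°

1. ∠QJS = 48°  [same arc SQ]
2. ∠JQS = 61°  [same arc JS]
3. ∠JSQ = 71°  [△JSQ]
4. ∠JDQ = 109°  [cyclic JSQD, opposite ∠S+∠D]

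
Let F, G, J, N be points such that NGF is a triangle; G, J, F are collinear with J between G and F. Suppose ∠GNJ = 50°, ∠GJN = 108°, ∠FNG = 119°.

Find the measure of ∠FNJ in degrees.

1. ∠JGN = 22°  [△NGJ]
2. ∠FJN = 72°  [linear pair at J on GF]
3. ∠FGN = 22°  [J on ray GF]
4. ∠GFN = 39°  [△NGF]
5. ∠JFN = 39°  [J on ray FG]
6. ∠FNJ = 69°  [△NJF]

∠FNJ = 69°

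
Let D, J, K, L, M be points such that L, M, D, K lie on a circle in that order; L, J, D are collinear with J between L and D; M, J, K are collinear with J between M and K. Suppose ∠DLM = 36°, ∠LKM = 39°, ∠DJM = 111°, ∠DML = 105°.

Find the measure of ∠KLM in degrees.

∠KLM = 66°

1. ∠DKM = 36°  [same arc MD]
2. ∠LDM = 39°  [△LMD]
3. ∠DMK = 30°  [△MJD]
4. ∠KDM = 114°  [△MDK]
5. ∠KLM = 66°  [cyclic LMDK, opposite ∠L+∠D]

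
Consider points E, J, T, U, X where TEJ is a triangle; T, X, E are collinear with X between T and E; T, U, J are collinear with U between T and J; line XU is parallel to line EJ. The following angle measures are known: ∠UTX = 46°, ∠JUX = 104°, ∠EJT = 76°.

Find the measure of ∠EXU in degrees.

1. ∠TUX = 76°  [linear pair at U on TJ]
2. ∠TXU = 58°  [△TXU]
3. ∠EXU = 122°  [linear pair at X on TE]

∠EXU = 122°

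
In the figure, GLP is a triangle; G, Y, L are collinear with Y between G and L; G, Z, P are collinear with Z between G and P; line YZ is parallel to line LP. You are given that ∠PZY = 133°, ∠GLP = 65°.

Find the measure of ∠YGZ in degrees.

∠YGZ = 68°

1. ∠GZY = 47°  [linear pair at Z on GP]
2. ∠GYZ = 65°  [YZ∥LP, corresponding at Y]
3. ∠YGZ = 68°  [△GYZ]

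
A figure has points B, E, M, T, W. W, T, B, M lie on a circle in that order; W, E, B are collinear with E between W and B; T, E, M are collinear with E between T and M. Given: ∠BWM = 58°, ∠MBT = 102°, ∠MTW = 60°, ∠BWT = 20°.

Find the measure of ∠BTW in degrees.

1. ∠MBW = 60°  [same arc WM]
2. ∠BMW = 62°  [△WBM]
3. ∠BTW = 118°  [cyclic WTBM, opposite ∠T+∠M]

∠BTW = 118°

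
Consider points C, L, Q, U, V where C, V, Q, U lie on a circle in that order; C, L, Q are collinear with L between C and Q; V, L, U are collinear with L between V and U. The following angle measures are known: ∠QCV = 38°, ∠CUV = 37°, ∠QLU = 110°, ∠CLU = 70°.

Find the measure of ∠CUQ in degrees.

1. ∠QUV = 38°  [same arc VQ]
2. ∠QCU = 73°  [△CLU]
3. ∠CQU = 32°  [△QLU]
4. ∠CUQ = 75°  [△CQU]

∠CUQ = 75°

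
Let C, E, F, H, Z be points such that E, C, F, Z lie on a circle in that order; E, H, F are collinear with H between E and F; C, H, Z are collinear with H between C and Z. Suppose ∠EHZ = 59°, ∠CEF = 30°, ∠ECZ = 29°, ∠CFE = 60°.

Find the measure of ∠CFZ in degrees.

1. ∠CHF = 59°  [vertical angles at H]
2. ∠CZF = 30°  [same arc CF]
3. ∠FCZ = 61°  [△CHF]
4. ∠CFZ = 89°  [△CFZ]

∠CFZ = 89°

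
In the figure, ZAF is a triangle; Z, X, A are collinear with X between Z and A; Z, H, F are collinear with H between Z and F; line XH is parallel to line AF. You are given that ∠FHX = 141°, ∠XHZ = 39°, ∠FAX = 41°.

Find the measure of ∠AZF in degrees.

1. ∠AFZ = 39°  [XH∥AF, corresponding at H]
2. ∠FAZ = 41°  [X on ray AZ]
3. ∠AZF = 100°  [△ZAF]

∠AZF = 100°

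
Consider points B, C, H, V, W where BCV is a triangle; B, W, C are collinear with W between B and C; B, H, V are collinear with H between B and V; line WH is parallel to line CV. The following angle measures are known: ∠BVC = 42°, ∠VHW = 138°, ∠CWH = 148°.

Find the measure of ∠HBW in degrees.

1. ∠BHW = 42°  [WH∥CV, corresponding at H]
2. ∠BWH = 32°  [linear pair at W on BC]
3. ∠HBW = 106°  [△BWH]

∠HBW = 106°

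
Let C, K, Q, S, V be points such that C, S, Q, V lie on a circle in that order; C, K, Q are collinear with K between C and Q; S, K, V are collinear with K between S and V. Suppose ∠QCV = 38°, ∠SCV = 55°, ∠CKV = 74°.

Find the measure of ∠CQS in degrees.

∠CQS = 68°

1. ∠QSV = 38°  [same arc QV]
2. ∠QKS = 74°  [vertical angles at K]
3. ∠CQS = 68°  [△SKQ]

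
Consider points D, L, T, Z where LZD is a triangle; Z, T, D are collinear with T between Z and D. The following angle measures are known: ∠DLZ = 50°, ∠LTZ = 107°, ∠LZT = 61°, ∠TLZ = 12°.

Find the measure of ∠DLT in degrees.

1. ∠DTL = 73°  [linear pair at T on ZD]
2. ∠DZL = 61°  [T on ray ZD]
3. ∠LDZ = 69°  [△LZD]
4. ∠LDT = 69°  [T on ray DZ]
5. ∠DLT = 38°  [△LTD]

∠DLT = 38°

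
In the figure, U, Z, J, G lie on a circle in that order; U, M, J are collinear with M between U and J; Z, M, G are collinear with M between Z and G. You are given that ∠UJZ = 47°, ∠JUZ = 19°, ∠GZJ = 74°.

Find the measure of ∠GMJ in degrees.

∠GMJ = 121°

1. ∠UGZ = 47°  [same arc UZ]
2. ∠GUJ = 74°  [same arc JG]
3. ∠GMU = 59°  [△UMG]
4. ∠GMJ = 121°  [linear pair at M on UJ]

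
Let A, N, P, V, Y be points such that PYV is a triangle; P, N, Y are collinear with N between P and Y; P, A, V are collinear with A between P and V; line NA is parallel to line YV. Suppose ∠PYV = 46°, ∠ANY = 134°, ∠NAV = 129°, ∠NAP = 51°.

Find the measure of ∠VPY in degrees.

1. ∠ANP = 46°  [NA∥YV, corresponding at N]
2. ∠APN = 83°  [△PNA]
3. ∠VPY = 83°  [N on PY, A on PV]

∠VPY = 83°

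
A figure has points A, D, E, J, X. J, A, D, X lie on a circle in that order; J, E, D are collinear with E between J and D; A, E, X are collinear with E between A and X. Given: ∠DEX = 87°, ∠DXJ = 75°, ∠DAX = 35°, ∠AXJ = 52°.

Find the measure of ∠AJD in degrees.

1. ∠DAJ = 105°  [cyclic JADX, opposite ∠A+∠X]
2. ∠ADJ = 52°  [same arc JA]
3. ∠AJD = 23°  [△JAD]

∠AJD = 23°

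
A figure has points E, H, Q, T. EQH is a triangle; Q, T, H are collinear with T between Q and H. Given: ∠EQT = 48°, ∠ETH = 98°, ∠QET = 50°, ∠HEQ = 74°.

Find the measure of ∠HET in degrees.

∠HET = 24°

1. ∠EQH = 48°  [T on ray QH]
2. ∠EHQ = 58°  [△EQH]
3. ∠EHT = 58°  [T on ray HQ]
4. ∠HET = 24°  [△ETH]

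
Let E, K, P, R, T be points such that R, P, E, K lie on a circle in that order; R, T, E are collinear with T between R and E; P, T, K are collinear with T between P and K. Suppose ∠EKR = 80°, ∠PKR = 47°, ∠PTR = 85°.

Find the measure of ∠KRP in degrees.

∠KRP = 71°

1. ∠EPR = 100°  [cyclic RPEK, opposite ∠P+∠K]
2. ∠PER = 47°  [same arc RP]
3. ∠ERP = 33°  [△RPE]
4. ∠KPR = 62°  [△RTP]
5. ∠KRP = 71°  [△RPK]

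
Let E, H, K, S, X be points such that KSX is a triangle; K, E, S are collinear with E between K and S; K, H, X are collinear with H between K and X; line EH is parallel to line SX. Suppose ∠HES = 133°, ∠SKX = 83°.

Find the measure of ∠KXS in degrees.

∠KXS = 50°

1. ∠HEK = 47°  [linear pair at E on KS]
2. ∠EKH = 83°  [E on KS, H on KX]
3. ∠EHK = 50°  [△KEH]
4. ∠KXS = 50°  [EH∥SX, corresponding at H]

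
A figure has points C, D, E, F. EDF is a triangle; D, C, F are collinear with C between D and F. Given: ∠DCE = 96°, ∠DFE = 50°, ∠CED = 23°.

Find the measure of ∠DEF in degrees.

∠DEF = 69°

1. ∠CDE = 61°  [△EDC]
2. ∠EDF = 61°  [C on ray DF]
3. ∠DEF = 69°  [△EDF]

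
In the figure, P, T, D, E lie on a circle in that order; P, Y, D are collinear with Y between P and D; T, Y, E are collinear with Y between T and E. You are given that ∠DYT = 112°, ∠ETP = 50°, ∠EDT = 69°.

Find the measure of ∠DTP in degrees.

∠DTP = 99°

1. ∠PYT = 68°  [linear pair at Y on PD]
2. ∠DPT = 62°  [△PYT]
3. ∠EPT = 111°  [cyclic PTDE, opposite ∠P+∠D]
4. ∠PET = 19°  [△PTE]
5. ∠PDT = 19°  [same arc PT]
6. ∠DTP = 99°  [△PTD]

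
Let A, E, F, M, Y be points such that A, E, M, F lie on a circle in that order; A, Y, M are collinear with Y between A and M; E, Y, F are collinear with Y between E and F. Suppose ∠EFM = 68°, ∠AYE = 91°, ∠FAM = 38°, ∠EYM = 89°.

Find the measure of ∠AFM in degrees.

1. ∠EAM = 68°  [same arc EM]
2. ∠FEM = 38°  [same arc MF]
3. ∠AME = 53°  [△EYM]
4. ∠AEM = 59°  [△AEM]
5. ∠AFM = 121°  [cyclic AEMF, opposite ∠E+∠F]

∠AFM = 121°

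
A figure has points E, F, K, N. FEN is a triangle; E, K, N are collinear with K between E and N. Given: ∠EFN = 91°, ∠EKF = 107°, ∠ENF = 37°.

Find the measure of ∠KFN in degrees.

1. ∠FKN = 73°  [linear pair at K on EN]
2. ∠FNK = 37°  [K on ray NE]
3. ∠KFN = 70°  [△FKN]

∠KFN = 70°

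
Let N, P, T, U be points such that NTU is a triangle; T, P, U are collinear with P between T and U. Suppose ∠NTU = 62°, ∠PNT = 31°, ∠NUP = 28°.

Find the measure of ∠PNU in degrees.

∠PNU = 59°

1. ∠NTP = 62°  [P on ray TU]
2. ∠NPT = 87°  [△NTP]
3. ∠NPU = 93°  [linear pair at P on TU]
4. ∠PNU = 59°  [△NPU]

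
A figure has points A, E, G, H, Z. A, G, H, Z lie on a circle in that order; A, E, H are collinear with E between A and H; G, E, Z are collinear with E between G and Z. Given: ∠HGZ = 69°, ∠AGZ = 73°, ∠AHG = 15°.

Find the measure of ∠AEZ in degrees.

1. ∠HAZ = 69°  [same arc HZ]
2. ∠AZG = 15°  [same arc AG]
3. ∠AEZ = 96°  [△AEZ]

∠AEZ = 96°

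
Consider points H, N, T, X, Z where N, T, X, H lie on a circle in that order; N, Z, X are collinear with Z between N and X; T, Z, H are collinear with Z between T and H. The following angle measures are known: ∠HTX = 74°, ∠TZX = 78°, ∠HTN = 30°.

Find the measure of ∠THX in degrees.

1. ∠HZN = 78°  [vertical angles at Z]
2. ∠HXN = 30°  [same arc NH]
3. ∠HZX = 102°  [linear pair at Z on NX]
4. ∠THX = 48°  [△XZH]

∠THX = 48°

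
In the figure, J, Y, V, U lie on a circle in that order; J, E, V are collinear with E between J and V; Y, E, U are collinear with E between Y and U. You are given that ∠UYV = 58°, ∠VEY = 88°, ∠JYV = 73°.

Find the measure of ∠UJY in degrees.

1. ∠UJV = 58°  [same arc VU]
2. ∠JVY = 34°  [△YEV]
3. ∠JEU = 88°  [vertical angles at E]
4. ∠JEY = 92°  [linear pair at E on JV]
5. ∠VJY = 73°  [△JYV]
6. ∠JUY = 34°  [△JEU]
7. ∠JYU = 15°  [△JEY]
8. ∠UJY = 131°  [△JYU]

∠UJY = 131°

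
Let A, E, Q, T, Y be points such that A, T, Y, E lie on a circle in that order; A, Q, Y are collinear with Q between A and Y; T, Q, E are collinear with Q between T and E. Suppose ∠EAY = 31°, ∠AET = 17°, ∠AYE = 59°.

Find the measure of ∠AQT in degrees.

1. ∠AEY = 90°  [△AYE]
2. ∠AYT = 17°  [same arc AT]
3. ∠ATE = 59°  [same arc AE]
4. ∠ATY = 90°  [cyclic ATYE, opposite ∠T+∠E]
5. ∠TAY = 73°  [△ATY]
6. ∠AQT = 48°  [△AQT]

∠AQT = 48°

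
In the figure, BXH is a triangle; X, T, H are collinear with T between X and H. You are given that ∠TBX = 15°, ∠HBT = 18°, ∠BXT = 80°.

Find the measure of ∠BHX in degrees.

1. ∠BTX = 85°  [△BXT]
2. ∠BTH = 95°  [linear pair at T on XH]
3. ∠BHT = 67°  [△BTH]
4. ∠BHX = 67°  [T on ray HX]

∠BHX = 67°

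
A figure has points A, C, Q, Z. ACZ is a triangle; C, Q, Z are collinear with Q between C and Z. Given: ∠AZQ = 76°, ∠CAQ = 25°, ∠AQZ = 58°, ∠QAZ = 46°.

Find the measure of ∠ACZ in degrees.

1. ∠AQC = 122°  [linear pair at Q on CZ]
2. ∠ACQ = 33°  [△ACQ]
3. ∠ACZ = 33°  [Q on ray CZ]

∠ACZ = 33°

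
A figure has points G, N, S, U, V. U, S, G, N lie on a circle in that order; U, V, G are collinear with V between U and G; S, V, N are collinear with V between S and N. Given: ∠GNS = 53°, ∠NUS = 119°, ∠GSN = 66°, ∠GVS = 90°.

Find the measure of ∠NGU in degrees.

∠NGU = 37°

1. ∠GUS = 53°  [same arc SG]
2. ∠SVU = 90°  [linear pair at V on UG]
3. ∠NSU = 37°  [△UVS]
4. ∠NGU = 37°  [same arc UN]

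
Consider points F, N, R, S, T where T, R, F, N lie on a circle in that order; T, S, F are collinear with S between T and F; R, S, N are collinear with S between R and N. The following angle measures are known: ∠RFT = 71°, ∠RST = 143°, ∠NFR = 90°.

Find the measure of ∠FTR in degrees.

1. ∠RNT = 71°  [same arc TR]
2. ∠NTR = 90°  [cyclic TRFN, opposite ∠T+∠F]
3. ∠NRT = 19°  [△TRN]
4. ∠FTR = 18°  [△TSR]

∠FTR = 18°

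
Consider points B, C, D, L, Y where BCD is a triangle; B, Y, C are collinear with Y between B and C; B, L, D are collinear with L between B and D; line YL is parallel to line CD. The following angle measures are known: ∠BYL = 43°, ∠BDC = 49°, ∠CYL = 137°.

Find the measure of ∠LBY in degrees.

1. ∠BCD = 43°  [YL∥CD, corresponding at Y]
2. ∠CBD = 88°  [△BCD]
3. ∠LBY = 88°  [Y on BC, L on BD]

∠LBY = 88°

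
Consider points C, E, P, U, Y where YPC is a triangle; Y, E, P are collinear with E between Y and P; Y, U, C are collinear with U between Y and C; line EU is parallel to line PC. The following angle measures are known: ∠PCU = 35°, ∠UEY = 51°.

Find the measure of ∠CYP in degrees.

∠CYP = 94°

1. ∠PCY = 35°  [U on ray CY]
2. ∠CPY = 51°  [EU∥PC, corresponding at E]
3. ∠CYP = 94°  [△YPC]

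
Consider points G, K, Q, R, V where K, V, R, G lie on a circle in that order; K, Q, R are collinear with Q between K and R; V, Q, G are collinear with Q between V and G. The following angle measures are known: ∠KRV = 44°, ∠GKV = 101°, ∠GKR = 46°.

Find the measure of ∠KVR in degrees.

1. ∠GRV = 79°  [cyclic KVRG, opposite ∠K+∠R]
2. ∠GVR = 46°  [same arc RG]
3. ∠RGV = 55°  [△VRG]
4. ∠RKV = 55°  [same arc VR]
5. ∠KVR = 81°  [△KVR]

∠KVR = 81°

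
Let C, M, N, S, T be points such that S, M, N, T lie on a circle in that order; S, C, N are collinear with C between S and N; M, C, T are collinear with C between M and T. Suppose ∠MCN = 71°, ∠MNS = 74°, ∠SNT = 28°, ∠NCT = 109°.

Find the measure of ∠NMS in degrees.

1. ∠MCS = 109°  [linear pair at C on SN]
2. ∠SMT = 28°  [same arc ST]
3. ∠MSN = 43°  [△SCM]
4. ∠NMS = 63°  [△SMN]

∠NMS = 63°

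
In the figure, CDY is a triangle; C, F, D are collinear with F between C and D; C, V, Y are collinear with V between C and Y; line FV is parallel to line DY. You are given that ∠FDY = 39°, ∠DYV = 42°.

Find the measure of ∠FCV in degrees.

1. ∠CDY = 39°  [F on ray DC]
2. ∠CYD = 42°  [V on ray YC]
3. ∠DCY = 99°  [△CDY]
4. ∠FCV = 99°  [F on CD, V on CY]

∠FCV = 99°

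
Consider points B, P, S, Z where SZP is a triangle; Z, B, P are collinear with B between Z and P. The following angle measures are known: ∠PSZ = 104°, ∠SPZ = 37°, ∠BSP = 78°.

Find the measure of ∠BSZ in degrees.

1. ∠PZS = 39°  [△SZP]
2. ∠BPS = 37°  [B on ray PZ]
3. ∠PBS = 65°  [△SBP]
4. ∠BZS = 39°  [B on ray ZP]
5. ∠SBZ = 115°  [linear pair at B on ZP]
6. ∠BSZ = 26°  [△SZB]

∠BSZ = 26°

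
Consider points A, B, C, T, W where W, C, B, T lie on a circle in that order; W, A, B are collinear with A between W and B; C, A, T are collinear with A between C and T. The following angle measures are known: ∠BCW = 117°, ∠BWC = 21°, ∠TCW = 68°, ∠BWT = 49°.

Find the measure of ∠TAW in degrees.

1. ∠CBW = 42°  [△WCB]
2. ∠CTW = 42°  [same arc WC]
3. ∠TAW = 89°  [△WAT]

∠TAW = 89°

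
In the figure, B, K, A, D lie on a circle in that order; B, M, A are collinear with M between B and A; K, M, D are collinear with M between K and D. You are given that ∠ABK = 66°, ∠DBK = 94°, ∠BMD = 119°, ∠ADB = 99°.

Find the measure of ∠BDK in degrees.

1. ∠ADK = 66°  [same arc KA]
2. ∠DAK = 86°  [cyclic BKAD, opposite ∠B+∠A]
3. ∠AMK = 119°  [vertical angles at M]
4. ∠AKD = 28°  [△KAD]
5. ∠BAK = 33°  [△KMA]
6. ∠BDK = 33°  [same arc BK]

∠BDK = 33°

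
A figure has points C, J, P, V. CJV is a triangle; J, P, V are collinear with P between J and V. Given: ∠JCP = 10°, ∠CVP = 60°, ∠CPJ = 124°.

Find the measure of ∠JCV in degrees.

∠JCV = 74°

1. ∠CJP = 46°  [△CJP]
2. ∠CVJ = 60°  [P on ray VJ]
3. ∠CJV = 46°  [P on ray JV]
4. ∠JCV = 74°  [△CJV]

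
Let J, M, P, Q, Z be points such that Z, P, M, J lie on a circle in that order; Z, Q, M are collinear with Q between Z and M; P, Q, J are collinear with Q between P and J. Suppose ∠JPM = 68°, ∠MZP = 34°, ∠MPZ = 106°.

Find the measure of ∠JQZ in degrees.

1. ∠JZM = 68°  [same arc MJ]
2. ∠MJP = 34°  [same arc PM]
3. ∠MJZ = 74°  [cyclic ZPMJ, opposite ∠P+∠J]
4. ∠JMZ = 38°  [△ZMJ]
5. ∠JQM = 108°  [△MQJ]
6. ∠JQZ = 72°  [linear pair at Q on ZM]

∠JQZ = 72°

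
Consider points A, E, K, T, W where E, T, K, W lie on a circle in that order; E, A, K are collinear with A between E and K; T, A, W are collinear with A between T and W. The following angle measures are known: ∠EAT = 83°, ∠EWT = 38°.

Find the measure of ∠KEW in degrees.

∠KEW = 45°

1. ∠KAW = 83°  [vertical angles at A]
2. ∠EAW = 97°  [linear pair at A on EK]
3. ∠KEW = 45°  [△EAW]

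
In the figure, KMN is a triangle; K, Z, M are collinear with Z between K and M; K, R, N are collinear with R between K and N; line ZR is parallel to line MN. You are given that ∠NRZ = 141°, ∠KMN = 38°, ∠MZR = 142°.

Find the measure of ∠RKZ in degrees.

1. ∠KRZ = 39°  [linear pair at R on KN]
2. ∠KZR = 38°  [ZR∥MN, corresponding at Z]
3. ∠RKZ = 103°  [△KZR]

∠RKZ = 103°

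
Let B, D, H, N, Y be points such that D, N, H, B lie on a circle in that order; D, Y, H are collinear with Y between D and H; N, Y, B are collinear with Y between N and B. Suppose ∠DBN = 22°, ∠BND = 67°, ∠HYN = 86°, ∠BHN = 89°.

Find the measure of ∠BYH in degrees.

1. ∠DHN = 22°  [same arc DN]
2. ∠BHD = 67°  [same arc DB]
3. ∠BNH = 72°  [△NYH]
4. ∠HBN = 19°  [△NHB]
5. ∠BYH = 94°  [△HYB]

∠BYH = 94°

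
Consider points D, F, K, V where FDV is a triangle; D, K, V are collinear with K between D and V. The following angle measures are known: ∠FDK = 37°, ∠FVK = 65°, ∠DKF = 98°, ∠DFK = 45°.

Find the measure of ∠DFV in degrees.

1. ∠FDV = 37°  [K on ray DV]
2. ∠DVF = 65°  [K on ray VD]
3. ∠DFV = 78°  [△FDV]

∠DFV = 78°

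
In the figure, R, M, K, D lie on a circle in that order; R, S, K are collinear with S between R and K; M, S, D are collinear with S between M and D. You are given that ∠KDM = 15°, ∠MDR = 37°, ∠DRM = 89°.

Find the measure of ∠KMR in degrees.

1. ∠KRM = 15°  [same arc MK]
2. ∠MKR = 37°  [same arc RM]
3. ∠KMR = 128°  [△RMK]

∠KMR = 128°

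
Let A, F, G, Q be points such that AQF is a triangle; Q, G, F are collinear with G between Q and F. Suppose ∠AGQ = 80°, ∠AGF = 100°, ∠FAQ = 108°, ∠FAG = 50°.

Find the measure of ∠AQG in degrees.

1. ∠AFG = 30°  [△AGF]
2. ∠AFQ = 30°  [G on ray FQ]
3. ∠AQF = 42°  [△AQF]
4. ∠AQG = 42°  [G on ray QF]

∠AQG = 42°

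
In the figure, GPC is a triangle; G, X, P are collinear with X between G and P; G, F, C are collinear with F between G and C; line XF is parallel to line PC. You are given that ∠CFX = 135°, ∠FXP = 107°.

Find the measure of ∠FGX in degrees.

∠FGX = 62°

1. ∠GFX = 45°  [linear pair at F on GC]
2. ∠FXG = 73°  [linear pair at X on GP]
3. ∠FGX = 62°  [△GXF]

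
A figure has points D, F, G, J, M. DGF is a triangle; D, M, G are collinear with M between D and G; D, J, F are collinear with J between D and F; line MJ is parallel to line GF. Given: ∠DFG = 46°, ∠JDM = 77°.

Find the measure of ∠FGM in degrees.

1. ∠DJM = 46°  [MJ∥GF, corresponding at J]
2. ∠DMJ = 57°  [△DMJ]
3. ∠GMJ = 123°  [linear pair at M on DG]
4. ∠FGM = 57°  [MJ∥GF, co-interior at G–M]

∠FGM = 57°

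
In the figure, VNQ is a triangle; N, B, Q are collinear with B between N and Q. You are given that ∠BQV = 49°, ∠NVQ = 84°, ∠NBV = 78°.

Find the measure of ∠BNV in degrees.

∠BNV = 47°

1. ∠NQV = 49°  [B on ray QN]
2. ∠QNV = 47°  [△VNQ]
3. ∠BNV = 47°  [B on ray NQ]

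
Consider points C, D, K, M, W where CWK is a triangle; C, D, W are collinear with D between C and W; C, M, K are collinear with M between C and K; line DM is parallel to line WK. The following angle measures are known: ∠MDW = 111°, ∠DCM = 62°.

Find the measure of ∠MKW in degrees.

1. ∠CDM = 69°  [linear pair at D on CW]
2. ∠CMD = 49°  [△CDM]
3. ∠DMK = 131°  [linear pair at M on CK]
4. ∠MKW = 49°  [DM∥WK, co-interior at K–M]

∠MKW = 49°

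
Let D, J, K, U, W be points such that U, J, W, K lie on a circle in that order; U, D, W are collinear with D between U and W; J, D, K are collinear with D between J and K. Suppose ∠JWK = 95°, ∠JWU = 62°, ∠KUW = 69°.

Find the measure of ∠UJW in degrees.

1. ∠KJW = 69°  [same arc WK]
2. ∠JKW = 16°  [△JWK]
3. ∠JUW = 16°  [same arc JW]
4. ∠UJW = 102°  [△UJW]

∠UJW = 102°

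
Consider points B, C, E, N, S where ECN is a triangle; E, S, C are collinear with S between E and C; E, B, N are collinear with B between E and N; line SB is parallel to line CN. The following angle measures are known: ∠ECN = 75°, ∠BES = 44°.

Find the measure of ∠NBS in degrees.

∠NBS = 119°

1. ∠BSE = 75°  [SB∥CN, corresponding at S]
2. ∠EBS = 61°  [△ESB]
3. ∠NBS = 119°  [linear pair at B on EN]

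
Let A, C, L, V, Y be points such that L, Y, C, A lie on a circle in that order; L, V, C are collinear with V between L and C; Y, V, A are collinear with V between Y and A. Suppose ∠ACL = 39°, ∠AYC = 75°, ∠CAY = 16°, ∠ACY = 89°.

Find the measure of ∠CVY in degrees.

1. ∠AYL = 39°  [same arc LA]
2. ∠CLY = 16°  [same arc YC]
3. ∠LVY = 125°  [△LVY]
4. ∠CVY = 55°  [linear pair at V on LC]

∠CVY = 55°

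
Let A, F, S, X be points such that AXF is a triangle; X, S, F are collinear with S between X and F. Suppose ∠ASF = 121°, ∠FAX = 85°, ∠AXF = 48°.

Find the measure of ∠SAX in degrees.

∠SAX = 73°

1. ∠ASX = 59°  [linear pair at S on XF]
2. ∠AXS = 48°  [S on ray XF]
3. ∠SAX = 73°  [△AXS]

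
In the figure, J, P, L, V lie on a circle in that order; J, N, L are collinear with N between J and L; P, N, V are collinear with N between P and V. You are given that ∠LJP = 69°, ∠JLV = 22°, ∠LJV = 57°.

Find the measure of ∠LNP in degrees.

1. ∠JPV = 22°  [same arc JV]
2. ∠JNP = 89°  [△JNP]
3. ∠LNP = 91°  [linear pair at N on JL]

∠LNP = 91°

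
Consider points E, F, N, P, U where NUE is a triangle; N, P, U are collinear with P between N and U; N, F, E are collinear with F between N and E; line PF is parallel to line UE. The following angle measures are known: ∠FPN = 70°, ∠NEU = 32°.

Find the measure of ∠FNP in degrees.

1. ∠EUN = 70°  [PF∥UE, corresponding at P]
2. ∠ENU = 78°  [△NUE]
3. ∠FNP = 78°  [P on NU, F on NE]

∠FNP = 78°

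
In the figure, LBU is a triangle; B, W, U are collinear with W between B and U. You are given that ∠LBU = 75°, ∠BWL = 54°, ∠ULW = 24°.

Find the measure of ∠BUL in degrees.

1. ∠LWU = 126°  [linear pair at W on BU]
2. ∠LUW = 30°  [△LWU]
3. ∠BUL = 30°  [W on ray UB]

∠BUL = 30°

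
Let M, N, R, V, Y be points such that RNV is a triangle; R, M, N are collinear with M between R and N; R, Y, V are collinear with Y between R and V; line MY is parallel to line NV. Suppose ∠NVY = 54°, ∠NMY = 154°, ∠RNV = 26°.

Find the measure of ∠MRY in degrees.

∠MRY = 100°

1. ∠NVR = 54°  [Y on ray VR]
2. ∠RMY = 26°  [linear pair at M on RN]
3. ∠MYR = 54°  [MY∥NV, corresponding at Y]
4. ∠MRY = 100°  [△RMY]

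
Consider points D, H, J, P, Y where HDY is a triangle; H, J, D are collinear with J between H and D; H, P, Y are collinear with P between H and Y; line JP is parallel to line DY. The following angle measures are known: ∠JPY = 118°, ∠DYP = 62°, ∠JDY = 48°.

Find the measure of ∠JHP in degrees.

∠JHP = 70°

1. ∠DYH = 62°  [P on ray YH]
2. ∠HDY = 48°  [J on ray DH]
3. ∠DHY = 70°  [△HDY]
4. ∠JHP = 70°  [J on HD, P on HY]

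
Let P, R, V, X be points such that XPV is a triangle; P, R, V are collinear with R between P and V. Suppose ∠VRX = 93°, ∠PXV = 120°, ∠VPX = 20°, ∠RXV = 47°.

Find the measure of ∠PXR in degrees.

1. ∠PRX = 87°  [linear pair at R on PV]
2. ∠RPX = 20°  [R on ray PV]
3. ∠PXR = 73°  [△XPR]

∠PXR = 73°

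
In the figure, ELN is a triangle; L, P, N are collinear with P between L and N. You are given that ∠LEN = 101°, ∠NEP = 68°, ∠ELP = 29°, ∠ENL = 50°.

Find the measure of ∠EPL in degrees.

∠EPL = 118°

1. ∠ENP = 50°  [P on ray NL]
2. ∠EPN = 62°  [△EPN]
3. ∠EPL = 118°  [linear pair at P on LN]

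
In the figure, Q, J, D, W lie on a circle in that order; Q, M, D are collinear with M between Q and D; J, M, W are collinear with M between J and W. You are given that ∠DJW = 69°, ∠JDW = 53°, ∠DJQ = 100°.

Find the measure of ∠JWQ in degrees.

1. ∠DQW = 69°  [same arc DW]
2. ∠JQW = 127°  [cyclic QJDW, opposite ∠Q+∠D]
3. ∠DWQ = 80°  [cyclic QJDW, opposite ∠J+∠W]
4. ∠QDW = 31°  [△QDW]
5. ∠QJW = 31°  [same arc QW]
6. ∠JWQ = 22°  [△QJW]

∠JWQ = 22°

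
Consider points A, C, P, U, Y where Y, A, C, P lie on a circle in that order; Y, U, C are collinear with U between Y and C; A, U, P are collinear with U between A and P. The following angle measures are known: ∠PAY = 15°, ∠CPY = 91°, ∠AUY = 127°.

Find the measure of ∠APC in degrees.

1. ∠PCY = 15°  [same arc YP]
2. ∠CUP = 127°  [vertical angles at U]
3. ∠APC = 38°  [△CUP]

∠APC = 38°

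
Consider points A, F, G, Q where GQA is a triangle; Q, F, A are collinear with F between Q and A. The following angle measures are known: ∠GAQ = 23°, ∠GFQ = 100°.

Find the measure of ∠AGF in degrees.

1. ∠FAG = 23°  [F on ray AQ]
2. ∠AFG = 80°  [linear pair at F on QA]
3. ∠AGF = 77°  [△GFA]

∠AGF = 77°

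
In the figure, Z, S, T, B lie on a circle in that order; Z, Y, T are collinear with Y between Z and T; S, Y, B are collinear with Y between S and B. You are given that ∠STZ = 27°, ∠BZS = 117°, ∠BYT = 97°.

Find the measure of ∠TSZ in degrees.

1. ∠SBZ = 27°  [same arc ZS]
2. ∠BSZ = 36°  [△ZSB]
3. ∠SYZ = 97°  [vertical angles at Y]
4. ∠SZT = 47°  [△ZYS]
5. ∠TSZ = 106°  [△ZST]

∠TSZ = 106°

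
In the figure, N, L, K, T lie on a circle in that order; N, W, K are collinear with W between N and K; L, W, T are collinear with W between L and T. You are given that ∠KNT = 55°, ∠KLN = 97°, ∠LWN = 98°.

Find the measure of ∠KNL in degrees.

∠KNL = 40°

1. ∠KLT = 55°  [same arc KT]
2. ∠KWL = 82°  [linear pair at W on NK]
3. ∠LKN = 43°  [△LWK]
4. ∠KNL = 40°  [△NLK]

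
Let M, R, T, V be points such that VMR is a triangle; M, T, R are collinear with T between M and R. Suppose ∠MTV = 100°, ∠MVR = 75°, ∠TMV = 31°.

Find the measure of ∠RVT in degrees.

∠RVT = 26°

1. ∠RTV = 80°  [linear pair at T on MR]
2. ∠RMV = 31°  [T on ray MR]
3. ∠MRV = 74°  [△VMR]
4. ∠TRV = 74°  [T on ray RM]
5. ∠RVT = 26°  [△VTR]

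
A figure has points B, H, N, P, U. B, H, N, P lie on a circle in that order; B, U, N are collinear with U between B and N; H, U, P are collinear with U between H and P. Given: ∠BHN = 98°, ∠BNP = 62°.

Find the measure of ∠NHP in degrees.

1. ∠BPN = 82°  [cyclic BHNP, opposite ∠H+∠P]
2. ∠NBP = 36°  [△BNP]
3. ∠NHP = 36°  [same arc NP]

∠NHP = 36°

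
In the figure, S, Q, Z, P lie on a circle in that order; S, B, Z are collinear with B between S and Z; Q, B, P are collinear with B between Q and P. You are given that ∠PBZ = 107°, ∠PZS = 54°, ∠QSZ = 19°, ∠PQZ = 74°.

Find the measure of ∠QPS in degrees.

1. ∠PBS = 73°  [linear pair at B on SZ]
2. ∠PSZ = 74°  [same arc ZP]
3. ∠QPS = 33°  [△SBP]

∠QPS = 33°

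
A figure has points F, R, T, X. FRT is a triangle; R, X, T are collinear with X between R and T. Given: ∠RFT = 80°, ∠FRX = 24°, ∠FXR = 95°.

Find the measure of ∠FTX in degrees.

∠FTX = 76°

1. ∠FRT = 24°  [X on ray RT]
2. ∠FTR = 76°  [△FRT]
3. ∠FTX = 76°  [X on ray TR]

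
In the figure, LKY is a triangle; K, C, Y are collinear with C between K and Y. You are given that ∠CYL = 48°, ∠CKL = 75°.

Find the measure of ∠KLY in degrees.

1. ∠KYL = 48°  [C on ray YK]
2. ∠LKY = 75°  [C on ray KY]
3. ∠KLY = 57°  [△LKY]

∠KLY = 57°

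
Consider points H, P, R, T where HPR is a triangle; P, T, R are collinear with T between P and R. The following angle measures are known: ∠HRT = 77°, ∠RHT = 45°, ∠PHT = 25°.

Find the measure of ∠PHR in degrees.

∠PHR = 70°

1. ∠HTR = 58°  [△HTR]
2. ∠HRP = 77°  [T on ray RP]
3. ∠HTP = 122°  [linear pair at T on PR]
4. ∠HPT = 33°  [△HPT]
5. ∠HPR = 33°  [T on ray PR]
6. ∠PHR = 70°  [△HPR]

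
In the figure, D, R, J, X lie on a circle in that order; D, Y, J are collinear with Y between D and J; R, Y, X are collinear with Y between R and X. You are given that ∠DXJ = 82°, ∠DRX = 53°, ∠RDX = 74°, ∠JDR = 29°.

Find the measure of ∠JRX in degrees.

∠JRX = 45°

1. ∠RJX = 106°  [cyclic DRJX, opposite ∠D+∠J]
2. ∠JXR = 29°  [same arc RJ]
3. ∠JRX = 45°  [△RJX]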